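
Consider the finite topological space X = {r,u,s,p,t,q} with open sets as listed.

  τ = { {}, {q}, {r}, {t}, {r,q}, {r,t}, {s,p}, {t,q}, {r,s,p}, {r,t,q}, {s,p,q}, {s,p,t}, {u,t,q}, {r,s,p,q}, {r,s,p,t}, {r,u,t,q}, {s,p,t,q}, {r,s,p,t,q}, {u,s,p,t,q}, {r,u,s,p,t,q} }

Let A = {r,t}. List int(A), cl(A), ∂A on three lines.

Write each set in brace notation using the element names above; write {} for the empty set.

interior: largest open inside A is {r,t} (from {}, {t}, {r}, {r,t})
cl via duality: int({u,s,p,q}) = {s,p,q}, so X∖{s,p,q} = {r,u,t}
cl∖int = {u}

int(A) = {r,t}
cl(A)  = {r,u,t}
∂A     = {u}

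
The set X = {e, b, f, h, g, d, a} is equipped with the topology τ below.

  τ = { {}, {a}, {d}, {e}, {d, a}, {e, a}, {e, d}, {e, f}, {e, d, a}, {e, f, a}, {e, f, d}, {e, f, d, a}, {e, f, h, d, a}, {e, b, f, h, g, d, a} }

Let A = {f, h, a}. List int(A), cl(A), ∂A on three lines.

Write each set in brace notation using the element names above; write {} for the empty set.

opens ⊆ A: {}, {a}; union → int = {a}
complement {e, b, g, d}; its interior {e, d}; cl(A) = X∖{e, d} = {b, f, h, g, a}
boundary = {b, f, h, g, a} ∖ {a} = {b, f, h, g}

int(A) = {a}
cl(A)  = {b, f, h, g, a}
∂A     = {b, f, h, g}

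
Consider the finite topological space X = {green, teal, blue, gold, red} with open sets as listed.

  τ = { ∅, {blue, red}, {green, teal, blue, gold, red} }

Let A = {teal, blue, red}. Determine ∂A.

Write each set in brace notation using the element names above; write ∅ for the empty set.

{green, teal, gold}

open subsets of A: ∅, {blue, red}; so int(A) = {blue, red}
closure: X∖int(X∖A) = X∖∅ = {green, teal, blue, gold, red}
∂A = {green, teal, blue, gold, red} minus {blue, red} = {green, teal, gold}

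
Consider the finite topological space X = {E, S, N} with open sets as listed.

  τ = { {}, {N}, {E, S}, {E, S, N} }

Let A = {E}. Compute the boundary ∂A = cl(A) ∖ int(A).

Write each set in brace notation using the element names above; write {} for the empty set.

U open, U⊆A: {}. int(A) = ⋃ = {}
X∖A={S, N}, int(X∖A)={N}, hence cl(A)={E, S}
∂A: remove int from cl → {E, S}

{E, S}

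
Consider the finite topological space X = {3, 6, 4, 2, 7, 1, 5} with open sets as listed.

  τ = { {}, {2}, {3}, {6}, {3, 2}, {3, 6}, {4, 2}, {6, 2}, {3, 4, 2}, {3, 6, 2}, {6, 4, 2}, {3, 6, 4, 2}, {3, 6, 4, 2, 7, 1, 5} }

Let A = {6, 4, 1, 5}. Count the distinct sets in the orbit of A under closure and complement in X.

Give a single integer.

X∖A={3, 2, 7}, int(X∖A)={3, 2}, hence cl(A)={6, 4, 7, 1, 5}
Orbit (k=closure, c=complement):
  1. A     = {6, 4, 1, 5}
  2. kA    = {6, 4, 7, 1, 5}
  3. cA    = {3, 2, 7}
  4. ckA   = {3, 2}
  5. kcA   = {3, 4, 2, 7, 1, 5}
  6. ckcA  = {6}
  7. kckcA = {6, 7, 1, 5}
  8. ckckcA = {3, 4, 2}
(closed under both — stop)

8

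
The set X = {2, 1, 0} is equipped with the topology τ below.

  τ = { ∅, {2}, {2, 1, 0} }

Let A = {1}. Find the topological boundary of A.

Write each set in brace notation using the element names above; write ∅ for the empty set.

opens ⊆ A: ∅; union → int = ∅
complement {2, 0}; its interior {2}; cl(A) = X∖{2} = {1, 0}
boundary = {1, 0} ∖ ∅ = {1, 0}

{1, 0}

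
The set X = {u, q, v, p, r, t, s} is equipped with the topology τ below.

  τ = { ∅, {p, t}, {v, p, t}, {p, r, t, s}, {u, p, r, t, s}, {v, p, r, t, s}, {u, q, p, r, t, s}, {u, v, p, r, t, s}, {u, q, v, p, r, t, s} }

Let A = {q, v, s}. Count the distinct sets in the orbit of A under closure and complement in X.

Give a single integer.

6

cl via duality: int({u, p, r, t}) = {p, t}, so X∖{p, t} = {u, q, v, r, s}
Write k for closure, c for complement:
  1. A     = {q, v, s}
  2. kA    = {u, q, v, r, s}
  3. cA    = {u, p, r, t}
  4. ckA   = {p, t}
  5. kcA   = {u, q, v, p, r, t, s}
  6. ckcA  = ∅
applying k or c yields no new set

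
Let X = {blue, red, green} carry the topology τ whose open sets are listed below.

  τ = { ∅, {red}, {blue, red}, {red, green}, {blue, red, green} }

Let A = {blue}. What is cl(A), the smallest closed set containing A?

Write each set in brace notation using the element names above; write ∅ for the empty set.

cl via duality: int({red, green}) = {red, green}, so X∖{red, green} = {blue}

{blue}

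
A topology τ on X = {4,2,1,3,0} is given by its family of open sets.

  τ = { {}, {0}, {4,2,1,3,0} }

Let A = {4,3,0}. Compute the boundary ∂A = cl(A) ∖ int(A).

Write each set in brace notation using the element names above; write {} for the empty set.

opens ⊆ A: {}, {0}; union → int = {0}
complement {2,1}; its interior {}; cl(A) = X∖{} = {4,2,1,3,0}
boundary = {4,2,1,3,0} ∖ {0} = {4,2,1,3}

{4,2,1,3}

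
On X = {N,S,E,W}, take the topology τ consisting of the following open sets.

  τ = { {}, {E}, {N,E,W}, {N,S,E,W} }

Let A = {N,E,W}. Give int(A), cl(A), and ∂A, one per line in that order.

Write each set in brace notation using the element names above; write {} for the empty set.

U open, U⊆A: {}, {E}, {N,E,W}. int(A) = ⋃ = {N,E,W}
X∖A={S}, int(X∖A)={}, hence cl(A)={N,S,E,W}
∂A: remove int from cl → {S}

int(A) = {N,E,W}
cl(A)  = {N,S,E,W}
∂A     = {S}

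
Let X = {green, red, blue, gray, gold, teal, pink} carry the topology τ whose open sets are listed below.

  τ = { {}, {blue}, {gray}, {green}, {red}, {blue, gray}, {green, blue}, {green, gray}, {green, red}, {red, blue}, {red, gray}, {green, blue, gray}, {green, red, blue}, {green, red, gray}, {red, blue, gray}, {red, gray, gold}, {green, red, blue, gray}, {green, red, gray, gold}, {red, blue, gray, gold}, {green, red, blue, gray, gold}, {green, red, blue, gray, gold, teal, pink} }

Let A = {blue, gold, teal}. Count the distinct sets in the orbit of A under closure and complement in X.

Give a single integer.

8

X∖A={green, red, gray, pink}, int(X∖A)={green, red, gray}, hence cl(A)={blue, gold, teal, pink}
Orbit (k=closure, c=complement):
  1. A     = {blue, gold, teal}
  2. kA    = {blue, gold, teal, pink}
  3. cA    = {green, red, gray, pink}
  4. ckA   = {green, red, gray}
  5. kcA   = {green, red, gray, gold, teal, pink}
  6. ckcA  = {blue}
  7. kckcA = {blue, teal, pink}
  8. ckckcA = {green, red, gray, gold}
(closed under both — stop)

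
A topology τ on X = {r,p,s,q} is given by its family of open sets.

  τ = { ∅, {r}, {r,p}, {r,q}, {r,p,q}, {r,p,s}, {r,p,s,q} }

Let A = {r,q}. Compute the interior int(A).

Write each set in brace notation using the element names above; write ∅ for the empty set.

interior: largest open inside A is {r,q} (from ∅, {r}, {r,q})

{r,q}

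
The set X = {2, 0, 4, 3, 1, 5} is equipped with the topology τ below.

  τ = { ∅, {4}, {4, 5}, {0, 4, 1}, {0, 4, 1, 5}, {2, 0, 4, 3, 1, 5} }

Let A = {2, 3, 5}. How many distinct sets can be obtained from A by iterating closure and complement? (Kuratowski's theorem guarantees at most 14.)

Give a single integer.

closure: X∖int(X∖A) = X∖{0, 4, 1} = {2, 3, 5}
Let k=closure and c=complement:
  1. A     = {2, 3, 5}
  2. cA    = {0, 4, 1}
  3. kcA   = {2, 0, 4, 3, 1, 5}
  4. ckcA  = ∅
— saturated at 4

4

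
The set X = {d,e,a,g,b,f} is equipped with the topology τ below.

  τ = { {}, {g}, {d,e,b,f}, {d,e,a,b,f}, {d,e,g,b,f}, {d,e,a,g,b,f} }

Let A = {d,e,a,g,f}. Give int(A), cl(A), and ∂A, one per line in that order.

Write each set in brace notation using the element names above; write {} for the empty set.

int(A) = {g}
cl(A)  = {d,e,a,g,b,f}
∂A     = {d,e,a,b,f}

opens ⊆ A: {}, {g}; union → int = {g}
complement {b}; its interior {}; cl(A) = X∖{} = {d,e,a,g,b,f}
boundary = {d,e,a,g,b,f} ∖ {g} = {d,e,a,b,f}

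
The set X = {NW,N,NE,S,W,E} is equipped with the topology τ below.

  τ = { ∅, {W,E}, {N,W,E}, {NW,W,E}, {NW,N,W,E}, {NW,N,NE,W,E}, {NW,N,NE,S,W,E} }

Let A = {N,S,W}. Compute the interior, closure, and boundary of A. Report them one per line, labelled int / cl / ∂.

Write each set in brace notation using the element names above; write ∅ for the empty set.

int(A) = ∅
cl(A)  = {NW,N,NE,S,W,E}
∂A     = {NW,N,NE,S,W,E}

interior: largest open inside A is ∅ (from ∅)
cl via duality: int({NW,NE,E}) = ∅, so X∖∅ = {NW,N,NE,S,W,E}
cl∖int = {NW,N,NE,S,W,E}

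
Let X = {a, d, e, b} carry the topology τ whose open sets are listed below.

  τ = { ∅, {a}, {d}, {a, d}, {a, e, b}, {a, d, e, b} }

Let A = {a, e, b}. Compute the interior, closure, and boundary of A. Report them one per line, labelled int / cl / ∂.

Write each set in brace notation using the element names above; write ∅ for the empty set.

int(A) = {a, e, b}
cl(A)  = {a, e, b}
∂A     = ∅

interior: largest open inside A is {a, e, b} (from ∅, {a}, {a, e, b})
cl via duality: int({d}) = {d}, so X∖{d} = {a, e, b}
cl∖int = ∅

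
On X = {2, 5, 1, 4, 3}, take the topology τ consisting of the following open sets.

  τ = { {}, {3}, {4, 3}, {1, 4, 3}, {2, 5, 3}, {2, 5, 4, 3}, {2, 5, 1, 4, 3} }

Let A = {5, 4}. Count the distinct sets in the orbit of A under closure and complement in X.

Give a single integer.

X∖A={2, 1, 3}, int(X∖A)={3}, hence cl(A)={2, 5, 1, 4}
Orbit (k=closure, c=complement):
  1. A     = {5, 4}
  2. kA    = {2, 5, 1, 4}
  3. cA    = {2, 1, 3}
  4. ckA   = {3}
  5. kcA   = {2, 5, 1, 4, 3}
  6. ckcA  = {}
(closed under both — stop)

6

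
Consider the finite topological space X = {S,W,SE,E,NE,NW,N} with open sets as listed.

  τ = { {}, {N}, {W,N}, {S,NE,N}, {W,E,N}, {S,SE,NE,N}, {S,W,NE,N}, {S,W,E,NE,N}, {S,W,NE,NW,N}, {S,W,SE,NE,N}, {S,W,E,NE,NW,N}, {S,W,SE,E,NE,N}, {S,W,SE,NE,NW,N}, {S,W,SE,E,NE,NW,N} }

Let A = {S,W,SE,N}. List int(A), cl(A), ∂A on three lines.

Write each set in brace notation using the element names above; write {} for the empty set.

U open, U⊆A: {}, {N}, {W,N}. int(A) = ⋃ = {W,N}
X∖A={E,NE,NW}, int(X∖A)={}, hence cl(A)={S,W,SE,E,NE,NW,N}
∂A: remove int from cl → {S,SE,E,NE,NW}

int(A) = {W,N}
cl(A)  = {S,W,SE,E,NE,NW,N}
∂A     = {S,SE,E,NE,NW}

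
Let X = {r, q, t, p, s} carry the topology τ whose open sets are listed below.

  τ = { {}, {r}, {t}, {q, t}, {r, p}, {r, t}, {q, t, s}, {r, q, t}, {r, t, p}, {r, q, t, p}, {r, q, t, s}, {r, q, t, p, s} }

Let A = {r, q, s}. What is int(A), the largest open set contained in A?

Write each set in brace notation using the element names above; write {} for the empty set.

open subsets of A: {}, {r}; so int(A) = {r}

{r}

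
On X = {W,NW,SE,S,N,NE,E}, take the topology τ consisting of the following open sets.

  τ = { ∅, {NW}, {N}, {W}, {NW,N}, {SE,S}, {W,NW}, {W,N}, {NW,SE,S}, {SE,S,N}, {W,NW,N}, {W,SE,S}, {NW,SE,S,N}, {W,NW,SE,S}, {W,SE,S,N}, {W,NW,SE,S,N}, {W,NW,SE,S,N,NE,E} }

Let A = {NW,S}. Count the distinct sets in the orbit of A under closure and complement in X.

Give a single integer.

X∖A={W,SE,N,NE,E}, int(X∖A)={W,N}, hence cl(A)={NW,SE,S,NE,E}
Orbit (k=closure, c=complement):
  1. A     = {NW,S}
  2. kA    = {NW,SE,S,NE,E}
  3. cA    = {W,SE,N,NE,E}
  4. ckA   = {W,N}
  5. kcA   = {W,SE,S,N,NE,E}
  6. kckA  = {W,N,NE,E}
  7. ckcA  = {NW}
  8. ckckA = {NW,SE,S}
  9. kckcA = {NW,NE,E}
  10. ckckcA = {W,SE,S,N}
(closed under both — stop)

10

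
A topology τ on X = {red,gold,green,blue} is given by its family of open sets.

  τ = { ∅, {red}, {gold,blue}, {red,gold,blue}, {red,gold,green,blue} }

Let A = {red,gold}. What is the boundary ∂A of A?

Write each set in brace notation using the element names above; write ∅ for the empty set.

{gold,green,blue}

opens ⊆ A: ∅, {red}; union → int = {red}
complement {green,blue}; its interior ∅; cl(A) = X∖∅ = {red,gold,green,blue}
boundary = {red,gold,green,blue} ∖ {red} = {gold,green,blue}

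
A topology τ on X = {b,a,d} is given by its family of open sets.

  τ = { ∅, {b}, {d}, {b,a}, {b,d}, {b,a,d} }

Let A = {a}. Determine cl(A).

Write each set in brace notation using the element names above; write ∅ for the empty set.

{a}

cl via duality: int({b,d}) = {b,d}, so X∖{b,d} = {a}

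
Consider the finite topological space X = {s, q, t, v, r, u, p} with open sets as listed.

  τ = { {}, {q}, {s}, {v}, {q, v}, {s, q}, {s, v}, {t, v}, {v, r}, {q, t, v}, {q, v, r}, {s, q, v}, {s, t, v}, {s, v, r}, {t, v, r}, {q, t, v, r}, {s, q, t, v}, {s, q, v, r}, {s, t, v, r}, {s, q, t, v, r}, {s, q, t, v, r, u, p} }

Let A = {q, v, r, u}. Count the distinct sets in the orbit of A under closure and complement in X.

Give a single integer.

X∖A={s, t, p}, int(X∖A)={s}, hence cl(A)={q, t, v, r, u, p}
Orbit (k=closure, c=complement):
  1. A     = {q, v, r, u}
  2. kA    = {q, t, v, r, u, p}
  3. cA    = {s, t, p}
  4. ckA   = {s}
  5. kcA   = {s, t, u, p}
  6. kckA  = {s, u, p}
  7. ckcA  = {q, v, r}
  8. ckckA = {q, t, v, r}
(closed under both — stop)

8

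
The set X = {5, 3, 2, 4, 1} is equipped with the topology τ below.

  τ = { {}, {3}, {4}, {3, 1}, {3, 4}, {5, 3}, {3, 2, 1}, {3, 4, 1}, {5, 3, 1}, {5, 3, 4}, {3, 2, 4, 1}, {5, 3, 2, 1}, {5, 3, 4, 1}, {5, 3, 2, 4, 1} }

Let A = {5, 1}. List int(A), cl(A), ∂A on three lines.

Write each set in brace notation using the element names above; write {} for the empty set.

U open, U⊆A: {}. int(A) = ⋃ = {}
X∖A={3, 2, 4}, int(X∖A)={3, 4}, hence cl(A)={5, 2, 1}
∂A: remove int from cl → {5, 2, 1}

int(A) = {}
cl(A)  = {5, 2, 1}
∂A     = {5, 2, 1}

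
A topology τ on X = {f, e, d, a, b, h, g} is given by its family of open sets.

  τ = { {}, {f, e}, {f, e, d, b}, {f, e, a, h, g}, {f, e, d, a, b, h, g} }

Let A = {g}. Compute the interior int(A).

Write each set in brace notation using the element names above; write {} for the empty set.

{}

interior: largest open inside A is {} (from {})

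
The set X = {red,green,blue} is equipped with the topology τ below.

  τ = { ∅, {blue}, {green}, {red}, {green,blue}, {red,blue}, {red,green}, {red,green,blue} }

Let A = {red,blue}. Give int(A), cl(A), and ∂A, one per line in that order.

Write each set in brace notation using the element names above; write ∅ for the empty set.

int(A) = {red,blue}
cl(A)  = {red,blue}
∂A     = ∅

U open, U⊆A: ∅, {red}, {blue}, {red,blue}. int(A) = ⋃ = {red,blue}
X∖A={green}, int(X∖A)={green}, hence cl(A)={red,blue}
∂A: remove int from cl → ∅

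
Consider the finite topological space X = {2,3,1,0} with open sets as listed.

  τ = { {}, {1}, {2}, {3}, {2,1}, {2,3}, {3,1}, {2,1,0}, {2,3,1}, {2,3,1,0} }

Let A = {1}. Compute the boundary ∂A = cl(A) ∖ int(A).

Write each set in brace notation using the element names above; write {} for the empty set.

{0}

U open, U⊆A: {}, {1}. int(A) = ⋃ = {1}
X∖A={2,3,0}, int(X∖A)={2,3}, hence cl(A)={1,0}
∂A: remove int from cl → {0}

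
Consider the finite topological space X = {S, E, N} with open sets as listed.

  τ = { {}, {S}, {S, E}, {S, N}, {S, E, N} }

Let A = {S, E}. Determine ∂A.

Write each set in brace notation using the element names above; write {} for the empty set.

opens ⊆ A: {}, {S}, {S, E}; union → int = {S, E}
complement {N}; its interior {}; cl(A) = X∖{} = {S, E, N}
boundary = {S, E, N} ∖ {S, E} = {N}

{N}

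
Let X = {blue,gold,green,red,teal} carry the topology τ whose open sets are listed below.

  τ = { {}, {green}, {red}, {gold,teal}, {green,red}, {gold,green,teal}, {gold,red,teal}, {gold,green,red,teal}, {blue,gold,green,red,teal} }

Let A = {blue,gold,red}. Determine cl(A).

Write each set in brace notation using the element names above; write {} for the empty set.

{blue,gold,red,teal}

complement {green,teal}; its interior {green}; cl(A) = X∖{green} = {blue,gold,red,teal}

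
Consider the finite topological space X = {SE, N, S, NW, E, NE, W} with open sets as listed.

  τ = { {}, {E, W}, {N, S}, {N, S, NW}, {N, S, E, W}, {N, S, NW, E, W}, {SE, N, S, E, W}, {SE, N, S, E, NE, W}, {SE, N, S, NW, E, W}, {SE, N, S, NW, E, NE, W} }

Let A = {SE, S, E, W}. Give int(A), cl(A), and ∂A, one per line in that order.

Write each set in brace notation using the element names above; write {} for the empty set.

int(A) = {E, W}
cl(A)  = {SE, N, S, NW, E, NE, W}
∂A     = {SE, N, S, NW, NE}

opens ⊆ A: {}, {E, W}; union → int = {E, W}
complement {N, NW, NE}; its interior {}; cl(A) = X∖{} = {SE, N, S, NW, E, NE, W}
boundary = {SE, N, S, NW, E, NE, W} ∖ {E, W} = {SE, N, S, NW, NE}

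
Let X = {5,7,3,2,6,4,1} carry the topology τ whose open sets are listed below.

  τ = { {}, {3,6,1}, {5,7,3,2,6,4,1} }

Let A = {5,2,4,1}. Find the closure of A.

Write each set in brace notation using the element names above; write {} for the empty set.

{5,7,3,2,6,4,1}

complement {7,3,6}; its interior {}; cl(A) = X∖{} = {5,7,3,2,6,4,1}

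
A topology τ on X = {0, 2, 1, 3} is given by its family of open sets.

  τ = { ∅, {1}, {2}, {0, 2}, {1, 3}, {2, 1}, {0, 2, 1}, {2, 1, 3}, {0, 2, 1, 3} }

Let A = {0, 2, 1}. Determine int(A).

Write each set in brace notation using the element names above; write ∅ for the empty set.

{0, 2, 1}

opens ⊆ A: ∅, {2}, {1}, {2, 1}, {0, 2}, {0, 2, 1}; union → int = {0, 2, 1}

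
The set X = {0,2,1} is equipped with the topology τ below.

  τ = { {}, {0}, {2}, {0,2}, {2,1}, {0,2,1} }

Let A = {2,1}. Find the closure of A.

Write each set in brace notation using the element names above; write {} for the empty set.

{2,1}

closure: X∖int(X∖A) = X∖{0} = {2,1}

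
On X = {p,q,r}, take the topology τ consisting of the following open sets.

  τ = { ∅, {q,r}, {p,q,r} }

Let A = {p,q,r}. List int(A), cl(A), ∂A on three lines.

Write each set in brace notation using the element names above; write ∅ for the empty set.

int(A) = {p,q,r}
cl(A)  = {p,q,r}
∂A     = ∅

open subsets of A: ∅, {q,r}, {p,q,r}; so int(A) = {p,q,r}
closure: X∖int(X∖A) = X∖∅ = {p,q,r}
∂A = {p,q,r} minus {p,q,r} = ∅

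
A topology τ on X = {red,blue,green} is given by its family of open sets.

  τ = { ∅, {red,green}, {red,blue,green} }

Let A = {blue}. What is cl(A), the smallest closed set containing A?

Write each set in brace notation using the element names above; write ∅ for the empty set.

complement {red,green}; its interior {red,green}; cl(A) = X∖{red,green} = {blue}

{blue}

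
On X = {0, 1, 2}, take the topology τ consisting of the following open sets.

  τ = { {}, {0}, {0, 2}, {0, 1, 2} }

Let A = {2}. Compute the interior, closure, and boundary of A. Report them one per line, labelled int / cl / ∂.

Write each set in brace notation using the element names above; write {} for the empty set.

int(A) = {}
cl(A)  = {1, 2}
∂A     = {1, 2}

U open, U⊆A: {}. int(A) = ⋃ = {}
X∖A={0, 1}, int(X∖A)={0}, hence cl(A)={1, 2}
∂A: remove int from cl → {1, 2}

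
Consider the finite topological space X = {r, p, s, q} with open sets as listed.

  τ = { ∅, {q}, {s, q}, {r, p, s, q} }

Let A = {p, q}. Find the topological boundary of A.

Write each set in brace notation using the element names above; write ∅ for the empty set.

{r, p, s}

U open, U⊆A: ∅, {q}. int(A) = ⋃ = {q}
X∖A={r, s}, int(X∖A)=∅, hence cl(A)={r, p, s, q}
∂A: remove int from cl → {r, p, s}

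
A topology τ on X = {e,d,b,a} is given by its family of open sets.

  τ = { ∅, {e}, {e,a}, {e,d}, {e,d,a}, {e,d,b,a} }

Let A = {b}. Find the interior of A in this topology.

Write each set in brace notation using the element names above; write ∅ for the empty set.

interior: largest open inside A is ∅ (from ∅)

∅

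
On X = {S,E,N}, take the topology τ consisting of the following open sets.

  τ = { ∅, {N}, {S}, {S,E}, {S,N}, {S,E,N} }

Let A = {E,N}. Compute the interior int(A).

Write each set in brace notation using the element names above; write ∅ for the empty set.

open subsets of A: ∅, {N}; so int(A) = {N}

{N}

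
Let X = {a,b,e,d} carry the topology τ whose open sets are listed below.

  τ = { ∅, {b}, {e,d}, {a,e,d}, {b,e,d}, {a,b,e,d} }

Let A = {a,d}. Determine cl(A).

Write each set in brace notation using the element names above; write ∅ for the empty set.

cl via duality: int({b,e}) = {b}, so X∖{b} = {a,e,d}

{a,e,d}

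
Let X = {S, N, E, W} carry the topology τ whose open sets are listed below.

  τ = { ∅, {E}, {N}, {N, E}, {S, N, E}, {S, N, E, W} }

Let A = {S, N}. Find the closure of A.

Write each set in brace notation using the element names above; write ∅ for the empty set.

complement {E, W}; its interior {E}; cl(A) = X∖{E} = {S, N, W}

{S, N, W}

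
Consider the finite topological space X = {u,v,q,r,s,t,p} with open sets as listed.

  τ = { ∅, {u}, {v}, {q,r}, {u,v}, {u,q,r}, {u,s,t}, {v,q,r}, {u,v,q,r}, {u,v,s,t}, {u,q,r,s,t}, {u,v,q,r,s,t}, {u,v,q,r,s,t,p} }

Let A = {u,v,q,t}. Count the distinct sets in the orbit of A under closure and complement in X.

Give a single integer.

10

cl via duality: int({r,s,p}) = ∅, so X∖∅ = {u,v,q,r,s,t,p}
Write k for closure, c for complement:
  1. A     = {u,v,q,t}
  2. kA    = {u,v,q,r,s,t,p}
  3. cA    = {r,s,p}
  4. ckA   = ∅
  5. kcA   = {q,r,s,t,p}
  6. ckcA  = {u,v}
  7. kckcA = {u,v,s,t,p}
  8. ckckcA = {q,r}
  9. kckckcA = {q,r,p}
  10. ckckckcA = {u,v,s,t}
applying k or c yields no new set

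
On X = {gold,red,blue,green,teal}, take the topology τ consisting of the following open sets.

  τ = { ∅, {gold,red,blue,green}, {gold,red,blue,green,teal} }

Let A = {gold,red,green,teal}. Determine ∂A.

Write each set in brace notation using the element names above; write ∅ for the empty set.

{gold,red,blue,green,teal}

U open, U⊆A: ∅. int(A) = ⋃ = ∅
X∖A={blue}, int(X∖A)=∅, hence cl(A)={gold,red,blue,green,teal}
∂A: remove int from cl → {gold,red,blue,green,teal}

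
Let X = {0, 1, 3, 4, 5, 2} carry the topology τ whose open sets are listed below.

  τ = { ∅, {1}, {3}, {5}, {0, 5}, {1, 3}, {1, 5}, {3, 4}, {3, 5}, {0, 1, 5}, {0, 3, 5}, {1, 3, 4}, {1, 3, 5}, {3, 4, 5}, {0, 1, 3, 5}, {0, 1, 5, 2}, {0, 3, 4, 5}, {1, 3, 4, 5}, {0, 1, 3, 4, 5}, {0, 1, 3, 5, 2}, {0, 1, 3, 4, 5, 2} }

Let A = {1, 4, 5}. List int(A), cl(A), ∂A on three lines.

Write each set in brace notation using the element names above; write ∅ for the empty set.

U open, U⊆A: ∅, {1}, {5}, {1, 5}. int(A) = ⋃ = {1, 5}
X∖A={0, 3, 2}, int(X∖A)={3}, hence cl(A)={0, 1, 4, 5, 2}
∂A: remove int from cl → {0, 4, 2}

int(A) = {1, 5}
cl(A)  = {0, 1, 4, 5, 2}
∂A     = {0, 4, 2}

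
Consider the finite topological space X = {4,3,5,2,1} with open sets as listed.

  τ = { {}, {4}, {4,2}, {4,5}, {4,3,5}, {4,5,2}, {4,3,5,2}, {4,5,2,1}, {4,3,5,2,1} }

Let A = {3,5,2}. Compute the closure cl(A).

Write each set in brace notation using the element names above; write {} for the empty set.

{3,5,2,1}

X∖A={4,1}, int(X∖A)={4}, hence cl(A)={3,5,2,1}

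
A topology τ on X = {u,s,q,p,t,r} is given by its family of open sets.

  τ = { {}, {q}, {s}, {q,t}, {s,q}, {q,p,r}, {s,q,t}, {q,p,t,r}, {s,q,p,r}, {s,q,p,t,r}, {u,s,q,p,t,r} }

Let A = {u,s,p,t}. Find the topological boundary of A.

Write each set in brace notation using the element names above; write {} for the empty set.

open subsets of A: {}, {s}; so int(A) = {s}
closure: X∖int(X∖A) = X∖{q} = {u,s,p,t,r}
∂A = {u,s,p,t,r} minus {s} = {u,p,t,r}

{u,p,t,r}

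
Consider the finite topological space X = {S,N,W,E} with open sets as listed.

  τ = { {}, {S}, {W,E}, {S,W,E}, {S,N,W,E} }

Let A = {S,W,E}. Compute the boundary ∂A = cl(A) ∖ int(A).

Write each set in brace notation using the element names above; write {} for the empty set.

opens ⊆ A: {}, {S}, {W,E}, {S,W,E}; union → int = {S,W,E}
complement {N}; its interior {}; cl(A) = X∖{} = {S,N,W,E}
boundary = {S,N,W,E} ∖ {S,W,E} = {N}

{N}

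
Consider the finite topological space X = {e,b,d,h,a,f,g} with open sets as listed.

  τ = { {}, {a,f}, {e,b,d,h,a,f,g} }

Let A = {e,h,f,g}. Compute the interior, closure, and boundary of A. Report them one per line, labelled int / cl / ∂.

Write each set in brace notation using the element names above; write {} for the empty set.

int(A) = {}
cl(A)  = {e,b,d,h,a,f,g}
∂A     = {e,b,d,h,a,f,g}

U open, U⊆A: {}. int(A) = ⋃ = {}
X∖A={b,d,a}, int(X∖A)={}, hence cl(A)={e,b,d,h,a,f,g}
∂A: remove int from cl → {e,b,d,h,a,f,g}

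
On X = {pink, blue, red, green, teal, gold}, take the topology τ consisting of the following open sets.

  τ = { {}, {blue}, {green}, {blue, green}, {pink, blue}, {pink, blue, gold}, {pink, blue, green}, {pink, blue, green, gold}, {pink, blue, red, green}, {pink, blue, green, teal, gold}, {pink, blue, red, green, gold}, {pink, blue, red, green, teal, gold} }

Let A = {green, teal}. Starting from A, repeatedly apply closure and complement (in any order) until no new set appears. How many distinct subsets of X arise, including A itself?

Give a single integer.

cl via duality: int({pink, blue, red, gold}) = {pink, blue, gold}, so X∖{pink, blue, gold} = {red, green, teal}
Write k for closure, c for complement:
  1. A     = {green, teal}
  2. kA    = {red, green, teal}
  3. cA    = {pink, blue, red, gold}
  4. ckA   = {pink, blue, gold}
  5. kcA   = {pink, blue, red, teal, gold}
  6. ckcA  = {green}
applying k or c yields no new set

6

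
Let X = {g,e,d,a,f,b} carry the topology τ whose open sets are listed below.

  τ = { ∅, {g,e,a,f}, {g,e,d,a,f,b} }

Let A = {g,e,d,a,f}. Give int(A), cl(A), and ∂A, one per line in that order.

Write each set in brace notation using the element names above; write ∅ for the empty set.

int(A) = {g,e,a,f}
cl(A)  = {g,e,d,a,f,b}
∂A     = {d,b}

opens ⊆ A: ∅, {g,e,a,f}; union → int = {g,e,a,f}
complement {b}; its interior ∅; cl(A) = X∖∅ = {g,e,d,a,f,b}
boundary = {g,e,d,a,f,b} ∖ {g,e,a,f} = {d,b}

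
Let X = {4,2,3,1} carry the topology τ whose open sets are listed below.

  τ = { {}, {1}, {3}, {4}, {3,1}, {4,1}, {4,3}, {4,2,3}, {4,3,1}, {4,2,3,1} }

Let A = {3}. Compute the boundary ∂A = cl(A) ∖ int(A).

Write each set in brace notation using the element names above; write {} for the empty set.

{2}

interior: largest open inside A is {3} (from {}, {3})
cl via duality: int({4,2,1}) = {4,1}, so X∖{4,1} = {2,3}
cl∖int = {2}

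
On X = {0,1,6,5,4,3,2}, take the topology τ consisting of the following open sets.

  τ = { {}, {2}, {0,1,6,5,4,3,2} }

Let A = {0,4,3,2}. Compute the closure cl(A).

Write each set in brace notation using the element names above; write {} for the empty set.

complement {1,6,5}; its interior {}; cl(A) = X∖{} = {0,1,6,5,4,3,2}

{0,1,6,5,4,3,2}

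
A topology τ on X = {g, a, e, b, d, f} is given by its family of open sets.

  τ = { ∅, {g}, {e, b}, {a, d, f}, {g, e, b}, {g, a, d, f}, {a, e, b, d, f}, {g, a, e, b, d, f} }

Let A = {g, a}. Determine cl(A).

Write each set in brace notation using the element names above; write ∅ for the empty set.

cl via duality: int({e, b, d, f}) = {e, b}, so X∖{e, b} = {g, a, d, f}

{g, a, d, f}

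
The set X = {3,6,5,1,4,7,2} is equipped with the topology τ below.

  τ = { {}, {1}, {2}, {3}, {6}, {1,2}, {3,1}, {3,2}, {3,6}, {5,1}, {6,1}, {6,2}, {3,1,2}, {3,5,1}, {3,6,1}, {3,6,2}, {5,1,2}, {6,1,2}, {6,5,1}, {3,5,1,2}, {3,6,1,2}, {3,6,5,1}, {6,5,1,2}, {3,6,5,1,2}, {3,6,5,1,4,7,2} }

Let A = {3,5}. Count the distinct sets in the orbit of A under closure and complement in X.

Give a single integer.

8

closure: X∖int(X∖A) = X∖{6,1,2} = {3,5,4,7}
Let k=closure and c=complement:
  1. A     = {3,5}
  2. kA    = {3,5,4,7}
  3. cA    = {6,1,4,7,2}
  4. ckA   = {6,1,2}
  5. kcA   = {6,5,1,4,7,2}
  6. ckcA  = {3}
  7. kckcA = {3,4,7}
  8. ckckcA = {6,5,1,2}
— saturated at 8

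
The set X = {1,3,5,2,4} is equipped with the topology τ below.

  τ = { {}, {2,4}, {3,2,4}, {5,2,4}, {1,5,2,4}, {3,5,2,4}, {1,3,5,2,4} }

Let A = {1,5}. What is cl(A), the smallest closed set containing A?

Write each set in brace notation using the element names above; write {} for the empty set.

X∖A={3,2,4}, int(X∖A)={3,2,4}, hence cl(A)={1,5}

{1,5}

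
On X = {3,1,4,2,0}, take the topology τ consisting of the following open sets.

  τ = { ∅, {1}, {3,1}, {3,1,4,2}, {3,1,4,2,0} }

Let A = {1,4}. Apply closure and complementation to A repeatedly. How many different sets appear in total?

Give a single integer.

6

complement {3,2,0}; its interior ∅; cl(A) = X∖∅ = {3,1,4,2,0}
With k = closure, c = complement:
  1. A     = {1,4}
  2. kA    = {3,1,4,2,0}
  3. cA    = {3,2,0}
  4. ckA   = ∅
  5. kcA   = {3,4,2,0}
  6. ckcA  = {1}
k, c of each give nothing new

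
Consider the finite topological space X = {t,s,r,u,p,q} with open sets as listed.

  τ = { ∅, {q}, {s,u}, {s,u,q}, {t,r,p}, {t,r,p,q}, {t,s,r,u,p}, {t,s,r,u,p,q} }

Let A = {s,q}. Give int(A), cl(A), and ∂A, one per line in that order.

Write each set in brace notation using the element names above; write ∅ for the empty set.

int(A) = {q}
cl(A)  = {s,u,q}
∂A     = {s,u}

opens ⊆ A: ∅, {q}; union → int = {q}
complement {t,r,u,p}; its interior {t,r,p}; cl(A) = X∖{t,r,p} = {s,u,q}
boundary = {s,u,q} ∖ {q} = {s,u}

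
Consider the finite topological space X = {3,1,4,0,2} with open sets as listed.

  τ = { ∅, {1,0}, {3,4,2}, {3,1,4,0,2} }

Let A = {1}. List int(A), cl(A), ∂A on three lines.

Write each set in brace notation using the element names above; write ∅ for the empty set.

int(A) = ∅
cl(A)  = {1,0}
∂A     = {1,0}

open subsets of A: ∅; so int(A) = ∅
closure: X∖int(X∖A) = X∖{3,4,2} = {1,0}
∂A = {1,0} minus ∅ = {1,0}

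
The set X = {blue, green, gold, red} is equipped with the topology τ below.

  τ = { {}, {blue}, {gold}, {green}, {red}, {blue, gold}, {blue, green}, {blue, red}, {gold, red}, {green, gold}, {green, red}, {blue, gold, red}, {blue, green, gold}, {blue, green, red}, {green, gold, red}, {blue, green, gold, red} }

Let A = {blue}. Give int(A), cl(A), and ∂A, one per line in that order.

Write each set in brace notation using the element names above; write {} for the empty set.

U open, U⊆A: {}, {blue}. int(A) = ⋃ = {blue}
X∖A={green, gold, red}, int(X∖A)={green, gold, red}, hence cl(A)={blue}
∂A: remove int from cl → {}

int(A) = {blue}
cl(A)  = {blue}
∂A     = {}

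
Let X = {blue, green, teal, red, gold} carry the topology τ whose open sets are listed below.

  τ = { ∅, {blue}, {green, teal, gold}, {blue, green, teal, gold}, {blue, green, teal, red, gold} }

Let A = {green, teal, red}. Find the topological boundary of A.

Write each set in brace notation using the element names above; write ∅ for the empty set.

interior: largest open inside A is ∅ (from ∅)
cl via duality: int({blue, gold}) = {blue}, so X∖{blue} = {green, teal, red, gold}
cl∖int = {green, teal, red, gold}

{green, teal, red, gold}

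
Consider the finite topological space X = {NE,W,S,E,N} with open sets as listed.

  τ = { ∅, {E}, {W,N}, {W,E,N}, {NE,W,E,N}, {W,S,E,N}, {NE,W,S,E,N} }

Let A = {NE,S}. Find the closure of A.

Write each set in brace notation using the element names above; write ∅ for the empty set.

{NE,S}

complement {W,E,N}; its interior {W,E,N}; cl(A) = X∖{W,E,N} = {NE,S}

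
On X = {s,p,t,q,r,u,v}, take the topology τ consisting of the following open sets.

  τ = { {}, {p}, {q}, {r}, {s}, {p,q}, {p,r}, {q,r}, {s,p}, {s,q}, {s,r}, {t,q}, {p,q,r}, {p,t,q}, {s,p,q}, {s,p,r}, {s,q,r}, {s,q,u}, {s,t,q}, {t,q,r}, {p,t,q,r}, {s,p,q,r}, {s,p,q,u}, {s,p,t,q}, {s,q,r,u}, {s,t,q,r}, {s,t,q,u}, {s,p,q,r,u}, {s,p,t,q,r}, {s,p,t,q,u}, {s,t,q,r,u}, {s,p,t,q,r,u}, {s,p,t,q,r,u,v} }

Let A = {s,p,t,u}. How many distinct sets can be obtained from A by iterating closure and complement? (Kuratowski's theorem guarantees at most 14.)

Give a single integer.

closure: X∖int(X∖A) = X∖{q,r} = {s,p,t,u,v}
Let k=closure and c=complement:
  1. A     = {s,p,t,u}
  2. kA    = {s,p,t,u,v}
  3. cA    = {q,r,v}
  4. ckA   = {q,r}
  5. kcA   = {t,q,r,u,v}
  6. ckcA  = {s,p}
  7. kckcA = {s,p,u,v}
  8. ckckcA = {t,q,r}
— saturated at 8

8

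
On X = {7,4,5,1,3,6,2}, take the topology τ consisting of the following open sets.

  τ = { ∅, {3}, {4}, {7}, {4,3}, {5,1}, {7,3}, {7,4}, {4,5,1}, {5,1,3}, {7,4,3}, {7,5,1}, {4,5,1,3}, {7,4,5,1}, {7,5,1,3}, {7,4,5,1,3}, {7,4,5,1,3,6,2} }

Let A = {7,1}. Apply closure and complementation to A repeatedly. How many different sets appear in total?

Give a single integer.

10

closure: X∖int(X∖A) = X∖{4,3} = {7,5,1,6,2}
Let k=closure and c=complement:
  1. A     = {7,1}
  2. kA    = {7,5,1,6,2}
  3. cA    = {4,5,3,6,2}
  4. ckA   = {4,3}
  5. kcA   = {4,5,1,3,6,2}
  6. kckA  = {4,3,6,2}
  7. ckcA  = {7}
  8. ckckA = {7,5,1}
  9. kckcA = {7,6,2}
  10. ckckcA = {4,5,1,3}
— saturated at 10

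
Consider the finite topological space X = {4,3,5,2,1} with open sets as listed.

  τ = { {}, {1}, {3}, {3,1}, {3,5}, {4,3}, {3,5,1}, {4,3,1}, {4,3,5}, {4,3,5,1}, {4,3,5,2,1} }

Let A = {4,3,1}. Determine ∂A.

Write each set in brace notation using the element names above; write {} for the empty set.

{5,2}

interior: largest open inside A is {4,3,1} (from {}, {3}, {1}, {4,3}, {3,1}, {4,3,1})
cl via duality: int({5,2}) = {}, so X∖{} = {4,3,5,2,1}
cl∖int = {5,2}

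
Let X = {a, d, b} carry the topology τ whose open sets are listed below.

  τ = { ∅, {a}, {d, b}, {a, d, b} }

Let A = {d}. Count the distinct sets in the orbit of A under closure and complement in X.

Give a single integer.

6

cl via duality: int({a, b}) = {a}, so X∖{a} = {d, b}
Write k for closure, c for complement:
  1. A     = {d}
  2. kA    = {d, b}
  3. cA    = {a, b}
  4. ckA   = {a}
  5. kcA   = {a, d, b}
  6. ckcA  = ∅
applying k or c yields no new set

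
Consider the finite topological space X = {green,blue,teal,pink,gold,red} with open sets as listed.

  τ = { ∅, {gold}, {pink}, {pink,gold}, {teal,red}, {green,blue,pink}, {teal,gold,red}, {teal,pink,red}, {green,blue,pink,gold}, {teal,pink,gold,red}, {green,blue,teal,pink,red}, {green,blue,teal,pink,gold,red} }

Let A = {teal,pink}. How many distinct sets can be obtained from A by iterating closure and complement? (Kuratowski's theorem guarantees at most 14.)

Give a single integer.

8

complement {green,blue,gold,red}; its interior {gold}; cl(A) = X∖{gold} = {green,blue,teal,pink,red}
With k = closure, c = complement:
  1. A     = {teal,pink}
  2. kA    = {green,blue,teal,pink,red}
  3. cA    = {green,blue,gold,red}
  4. ckA   = {gold}
  5. kcA   = {green,blue,teal,gold,red}
  6. ckcA  = {pink}
  7. kckcA = {green,blue,pink}
  8. ckckcA = {teal,gold,red}
k, c of each give nothing new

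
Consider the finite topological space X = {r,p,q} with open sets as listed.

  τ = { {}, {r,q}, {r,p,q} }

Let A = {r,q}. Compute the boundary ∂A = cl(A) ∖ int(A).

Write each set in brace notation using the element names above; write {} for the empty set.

opens ⊆ A: {}, {r,q}; union → int = {r,q}
complement {p}; its interior {}; cl(A) = X∖{} = {r,p,q}
boundary = {r,p,q} ∖ {r,q} = {p}

{p}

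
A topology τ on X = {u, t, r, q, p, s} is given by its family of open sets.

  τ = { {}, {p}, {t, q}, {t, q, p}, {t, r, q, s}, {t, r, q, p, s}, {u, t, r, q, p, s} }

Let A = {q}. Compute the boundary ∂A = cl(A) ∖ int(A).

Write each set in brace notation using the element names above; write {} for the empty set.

{u, t, r, q, s}

interior: largest open inside A is {} (from {})
cl via duality: int({u, t, r, p, s}) = {p}, so X∖{p} = {u, t, r, q, s}
cl∖int = {u, t, r, q, s}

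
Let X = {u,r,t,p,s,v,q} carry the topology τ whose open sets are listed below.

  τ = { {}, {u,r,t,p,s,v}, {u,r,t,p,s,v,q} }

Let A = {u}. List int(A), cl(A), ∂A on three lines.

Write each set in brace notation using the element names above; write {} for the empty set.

open subsets of A: {}; so int(A) = {}
closure: X∖int(X∖A) = X∖{} = {u,r,t,p,s,v,q}
∂A = {u,r,t,p,s,v,q} minus {} = {u,r,t,p,s,v,q}

int(A) = {}
cl(A)  = {u,r,t,p,s,v,q}
∂A     = {u,r,t,p,s,v,q}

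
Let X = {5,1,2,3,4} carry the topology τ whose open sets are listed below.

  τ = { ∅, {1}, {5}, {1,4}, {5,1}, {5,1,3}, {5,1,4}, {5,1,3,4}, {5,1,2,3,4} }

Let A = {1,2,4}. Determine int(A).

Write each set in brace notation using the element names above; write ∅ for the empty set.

{1,4}

opens ⊆ A: ∅, {1}, {1,4}; union → int = {1,4}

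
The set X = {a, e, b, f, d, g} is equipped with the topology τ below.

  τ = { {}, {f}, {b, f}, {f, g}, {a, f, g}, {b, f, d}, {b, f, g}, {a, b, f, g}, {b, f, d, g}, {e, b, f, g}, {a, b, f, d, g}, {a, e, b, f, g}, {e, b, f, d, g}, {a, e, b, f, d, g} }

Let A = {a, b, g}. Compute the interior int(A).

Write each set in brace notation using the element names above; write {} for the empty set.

U open, U⊆A: {}. int(A) = ⋃ = {}

{}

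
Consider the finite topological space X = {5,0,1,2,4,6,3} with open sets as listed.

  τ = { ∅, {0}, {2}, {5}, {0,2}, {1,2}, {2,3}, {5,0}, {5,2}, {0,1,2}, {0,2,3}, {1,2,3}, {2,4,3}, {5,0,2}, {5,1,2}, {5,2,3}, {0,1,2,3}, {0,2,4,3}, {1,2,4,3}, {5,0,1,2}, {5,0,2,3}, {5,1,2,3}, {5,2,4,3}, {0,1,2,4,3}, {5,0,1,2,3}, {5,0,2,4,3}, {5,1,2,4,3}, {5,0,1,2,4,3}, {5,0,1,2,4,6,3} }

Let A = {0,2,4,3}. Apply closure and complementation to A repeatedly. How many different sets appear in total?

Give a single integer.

6

cl via duality: int({5,1,6}) = {5}, so X∖{5} = {0,1,2,4,6,3}
Write k for closure, c for complement:
  1. A     = {0,2,4,3}
  2. kA    = {0,1,2,4,6,3}
  3. cA    = {5,1,6}
  4. ckA   = {5}
  5. kckA  = {5,6}
  6. ckckA = {0,1,2,4,3}
applying k or c yields no new set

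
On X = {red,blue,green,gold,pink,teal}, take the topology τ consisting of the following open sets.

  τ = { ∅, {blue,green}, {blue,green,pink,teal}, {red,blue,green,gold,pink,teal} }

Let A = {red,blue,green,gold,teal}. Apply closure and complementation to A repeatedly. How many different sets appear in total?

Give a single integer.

6

complement {pink}; its interior ∅; cl(A) = X∖∅ = {red,blue,green,gold,pink,teal}
With k = closure, c = complement:
  1. A     = {red,blue,green,gold,teal}
  2. kA    = {red,blue,green,gold,pink,teal}
  3. cA    = {pink}
  4. ckA   = ∅
  5. kcA   = {red,gold,pink,teal}
  6. ckcA  = {blue,green}
k, c of each give nothing new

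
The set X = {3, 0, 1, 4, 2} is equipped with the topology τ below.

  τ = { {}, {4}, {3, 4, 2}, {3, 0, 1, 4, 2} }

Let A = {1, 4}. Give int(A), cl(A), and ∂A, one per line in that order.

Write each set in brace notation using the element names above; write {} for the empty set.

int(A) = {4}
cl(A)  = {3, 0, 1, 4, 2}
∂A     = {3, 0, 1, 2}

U open, U⊆A: {}, {4}. int(A) = ⋃ = {4}
X∖A={3, 0, 2}, int(X∖A)={}, hence cl(A)={3, 0, 1, 4, 2}
∂A: remove int from cl → {3, 0, 1, 2}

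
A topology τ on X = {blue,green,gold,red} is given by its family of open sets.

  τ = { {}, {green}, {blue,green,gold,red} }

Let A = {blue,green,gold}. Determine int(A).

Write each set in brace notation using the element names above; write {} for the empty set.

{green}

open subsets of A: {}, {green}; so int(A) = {green}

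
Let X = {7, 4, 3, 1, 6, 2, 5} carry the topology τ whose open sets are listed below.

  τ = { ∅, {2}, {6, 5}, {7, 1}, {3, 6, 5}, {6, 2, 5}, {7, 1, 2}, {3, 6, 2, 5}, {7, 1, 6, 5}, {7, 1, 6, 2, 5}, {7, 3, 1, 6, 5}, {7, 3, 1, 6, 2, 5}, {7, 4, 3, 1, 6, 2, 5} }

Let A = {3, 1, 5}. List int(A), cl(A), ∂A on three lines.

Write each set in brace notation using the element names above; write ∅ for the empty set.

int(A) = ∅
cl(A)  = {7, 4, 3, 1, 6, 5}
∂A     = {7, 4, 3, 1, 6, 5}

open subsets of A: ∅; so int(A) = ∅
closure: X∖int(X∖A) = X∖{2} = {7, 4, 3, 1, 6, 5}
∂A = {7, 4, 3, 1, 6, 5} minus ∅ = {7, 4, 3, 1, 6, 5}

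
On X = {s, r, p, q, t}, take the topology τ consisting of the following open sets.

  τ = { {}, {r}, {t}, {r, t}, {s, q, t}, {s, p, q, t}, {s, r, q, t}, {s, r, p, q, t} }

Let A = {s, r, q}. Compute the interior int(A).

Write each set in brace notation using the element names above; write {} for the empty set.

{r}

interior: largest open inside A is {r} (from {}, {r})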